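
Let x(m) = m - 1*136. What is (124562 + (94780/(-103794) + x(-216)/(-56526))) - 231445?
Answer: -17419284914679/162973879 ≈ -1.0688e+5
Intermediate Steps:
x(m) = -136 + m (x(m) = m - 136 = -136 + m)
(124562 + (94780/(-103794) + x(-216)/(-56526))) - 231445 = (124562 + (94780/(-103794) + (-136 - 216)/(-56526))) - 231445 = (124562 + (94780*(-1/103794) - 352*(-1/56526))) - 231445 = (124562 + (-47390/51897 + 176/28263)) - 231445 = (124562 - 147805522/162973879) - 231445 = 20300204510476/162973879 - 231445 = -17419284914679/162973879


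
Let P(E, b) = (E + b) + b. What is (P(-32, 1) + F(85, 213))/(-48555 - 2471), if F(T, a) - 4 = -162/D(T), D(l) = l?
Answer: 1186/2168605 ≈ 0.00054689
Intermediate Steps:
P(E, b) = E + 2*b
F(T, a) = 4 - 162/T
(P(-32, 1) + F(85, 213))/(-48555 - 2471) = ((-32 + 2*1) + (4 - 162/85))/(-48555 - 2471) = ((-32 + 2) + (4 - 162*1/85))/(-51026) = (-30 + (4 - 162/85))*(-1/51026) = (-30 + 178/85)*(-1/51026) = -2372/85*(-1/51026) = 1186/2168605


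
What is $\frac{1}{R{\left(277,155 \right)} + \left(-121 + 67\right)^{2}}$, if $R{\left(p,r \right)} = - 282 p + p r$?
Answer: $- \frac{1}{32263} \approx -3.0995 \cdot 10^{-5}$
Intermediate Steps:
$\frac{1}{R{\left(277,155 \right)} + \left(-121 + 67\right)^{2}} = \frac{1}{277 \left(-282 + 155\right) + \left(-121 + 67\right)^{2}} = \frac{1}{277 \left(-127\right) + \left(-54\right)^{2}} = \frac{1}{-35179 + 2916} = \frac{1}{-32263} = - \frac{1}{32263}$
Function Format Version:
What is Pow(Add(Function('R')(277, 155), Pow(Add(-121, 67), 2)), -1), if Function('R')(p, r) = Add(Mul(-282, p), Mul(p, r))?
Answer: Rational(-1, 32263) ≈ -3.0995e-5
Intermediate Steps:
Pow(Add(Function('R')(277, 155), Pow(Add(-121, 67), 2)), -1) = Pow(Add(Mul(277, Add(-282, 155)), Pow(Add(-121, 67), 2)), -1) = Pow(Add(Mul(277, -127), Pow(-54, 2)), -1) = Pow(Add(-35179, 2916), -1) = Pow(-32263, -1) = Rational(-1, 32263)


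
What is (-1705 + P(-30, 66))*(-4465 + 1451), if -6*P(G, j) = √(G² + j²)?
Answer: 5138870 + 3014*√146 ≈ 5.1753e+6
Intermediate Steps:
P(G, j) = -√(G² + j²)/6
(-1705 + P(-30, 66))*(-4465 + 1451) = (-1705 - √((-30)² + 66²)/6)*(-4465 + 1451) = (-1705 - √(900 + 4356)/6)*(-3014) = (-1705 - √146)*(-3014) = 5138870 + 3014*√146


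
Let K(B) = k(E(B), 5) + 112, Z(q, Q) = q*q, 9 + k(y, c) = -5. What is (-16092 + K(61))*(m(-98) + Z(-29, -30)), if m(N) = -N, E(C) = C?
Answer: -15018366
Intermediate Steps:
k(y, c) = -14 (k(y, c) = -9 - 5 = -14)
Z(q, Q) = q²
K(B) = 98 (K(B) = -14 + 112 = 98)
(-16092 + K(61))*(m(-98) + Z(-29, -30)) = (-16092 + 98)*(-1*(-98) + (-29)²) = -15994*(98 + 841) = -15994*939 = -15018366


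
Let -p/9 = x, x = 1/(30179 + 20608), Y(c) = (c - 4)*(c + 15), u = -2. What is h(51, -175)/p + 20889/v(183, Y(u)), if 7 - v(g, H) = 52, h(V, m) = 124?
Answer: -3500981/5 ≈ -7.0020e+5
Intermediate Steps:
Y(c) = (-4 + c)*(15 + c)
v(g, H) = -45 (v(g, H) = 7 - 1*52 = 7 - 52 = -45)
x = 1/50787 ≈ 1.9690e-5
p = -1/5643 (p = -9*1/50787 = -1/5643 ≈ -0.00017721)
h(51, -175)/p + 20889/v(183, Y(u)) = 124/(-1/5643) + 20889/(-45) = 124*(-5643) + 20889*(-1/45) = -699732 - 2321/5 = -3500981/5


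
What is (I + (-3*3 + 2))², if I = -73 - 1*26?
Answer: 11236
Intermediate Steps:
I = -99 (I = -73 - 26 = -99)
(I + (-3*3 + 2))² = (-99 + (-3*3 + 2))² = (-99 + (-9 + 2))² = (-99 - 7)² = (-106)² = 11236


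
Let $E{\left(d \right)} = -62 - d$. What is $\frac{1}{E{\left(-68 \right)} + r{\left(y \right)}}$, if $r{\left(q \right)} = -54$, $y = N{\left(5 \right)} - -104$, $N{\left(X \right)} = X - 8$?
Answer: $- \frac{1}{48} \approx -0.020833$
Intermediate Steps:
$N{\left(X \right)} = -8 + X$
$y = 101$ ($y = \left(-8 + 5\right) - -104 = -3 + 104 = 101$)
$\frac{1}{E{\left(-68 \right)} + r{\left(y \right)}} = \frac{1}{\left(-62 - -68\right) - 54} = \frac{1}{\left(-62 + 68\right) - 54} = \frac{1}{6 - 54} = \frac{1}{-48} = - \frac{1}{48}$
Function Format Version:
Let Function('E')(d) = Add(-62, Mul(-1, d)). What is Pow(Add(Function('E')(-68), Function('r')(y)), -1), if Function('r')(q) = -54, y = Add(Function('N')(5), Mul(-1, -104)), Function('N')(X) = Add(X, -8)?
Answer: Rational(-1, 48) ≈ -0.020833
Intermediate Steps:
Function('N')(X) = Add(-8, X)
y = 101 (y = Add(Add(-8, 5), Mul(-1, -104)) = Add(-3, 104) = 101)
Pow(Add(Function('E')(-68), Function('r')(y)), -1) = Pow(Add(Add(-62, Mul(-1, -68)), -54), -1) = Pow(Add(Add(-62, 68), -54), -1) = Pow(Add(6, -54), -1) = Pow(-48, -1) = Rational(-1, 48)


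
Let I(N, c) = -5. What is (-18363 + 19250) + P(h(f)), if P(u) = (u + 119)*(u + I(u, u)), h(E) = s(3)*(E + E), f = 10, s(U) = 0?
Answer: 292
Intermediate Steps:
h(E) = 0 (h(E) = 0*(E + E) = 0*(2*E) = 0)
P(u) = (-5 + u)*(119 + u) (P(u) = (u + 119)*(u - 5) = (119 + u)*(-5 + u) = (-5 + u)*(119 + u))
(-18363 + 19250) + P(h(f)) = (-18363 + 19250) + (-595 + 0² + 114*0) = 887 + (-595 + 0 + 0) = 887 - 595 = 292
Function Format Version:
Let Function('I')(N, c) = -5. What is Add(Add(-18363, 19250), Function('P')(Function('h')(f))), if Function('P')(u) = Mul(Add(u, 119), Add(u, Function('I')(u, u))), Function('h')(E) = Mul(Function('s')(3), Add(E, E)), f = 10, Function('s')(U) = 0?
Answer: 292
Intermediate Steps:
Function('h')(E) = 0 (Function('h')(E) = Mul(0, Add(E, E)) = Mul(0, Mul(2, E)) = 0)
Function('P')(u) = Mul(Add(-5, u), Add(119, u)) (Function('P')(u) = Mul(Add(u, 119), Add(u, -5)) = Mul(Add(119, u), Add(-5, u)) = Mul(Add(-5, u), Add(119, u)))
Add(Add(-18363, 19250), Function('P')(Function('h')(f))) = Add(Add(-18363, 19250), Add(-595, Pow(0, 2), Mul(114, 0))) = Add(887, Add(-595, 0, 0)) = Add(887, -595) = 292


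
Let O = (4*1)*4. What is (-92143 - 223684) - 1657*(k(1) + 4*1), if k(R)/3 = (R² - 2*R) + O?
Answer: -397020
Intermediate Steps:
O = 16 (O = 4*4 = 16)
k(R) = 48 - 6*R + 3*R² (k(R) = 3*((R² - 2*R) + 16) = 3*(16 + R² - 2*R) = 48 - 6*R + 3*R²)
(-92143 - 223684) - 1657*(k(1) + 4*1) = (-92143 - 223684) - 1657*((48 - 6*1 + 3*1²) + 4*1) = -315827 - 1657*((48 - 6 + 3*1) + 4) = -315827 - 1657*((48 - 6 + 3) + 4) = -315827 - 1657*(45 + 4) = -315827 - 1657*49 = -315827 - 81193 = -397020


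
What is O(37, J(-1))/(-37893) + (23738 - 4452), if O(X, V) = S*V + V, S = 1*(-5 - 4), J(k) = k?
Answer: 730804390/37893 ≈ 19286.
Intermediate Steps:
S = -9 (S = 1*(-9) = -9)
O(X, V) = -8*V (O(X, V) = -9*V + V = -8*V)
O(37, J(-1))/(-37893) + (23738 - 4452) = -8*(-1)/(-37893) + (23738 - 4452) = 8*(-1/37893) + 19286 = -8/37893 + 19286 = 730804390/37893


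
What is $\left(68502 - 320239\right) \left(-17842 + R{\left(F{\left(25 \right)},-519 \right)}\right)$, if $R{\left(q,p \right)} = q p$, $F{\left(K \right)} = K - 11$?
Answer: $6320612596$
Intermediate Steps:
$F{\left(K \right)} = -11 + K$ ($F{\left(K \right)} = K - 11 = -11 + K$)
$R{\left(q,p \right)} = p q$
$\left(68502 - 320239\right) \left(-17842 + R{\left(F{\left(25 \right)},-519 \right)}\right) = \left(68502 - 320239\right) \left(-17842 - 519 \left(-11 + 25\right)\right) = - 251737 \left(-17842 - 7266\right) = \left(-251737\right) \left(-25108\right) = 6320612596$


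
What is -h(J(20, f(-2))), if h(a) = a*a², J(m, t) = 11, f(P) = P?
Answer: -1331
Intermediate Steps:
h(a) = a³
-h(J(20, f(-2))) = -1*11³ = -1*1331 = -1331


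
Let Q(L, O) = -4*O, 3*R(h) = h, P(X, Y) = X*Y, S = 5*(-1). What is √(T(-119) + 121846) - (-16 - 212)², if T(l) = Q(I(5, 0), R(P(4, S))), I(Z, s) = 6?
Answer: -51984 + √1096854/3 ≈ -51635.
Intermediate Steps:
S = -5
R(h) = h/3
T(l) = 80/3 (T(l) = -4*4*(-5)/3 = -4*(-20)/3 = -4*(-20/3) = 80/3)
√(T(-119) + 121846) - (-16 - 212)² = √(80/3 + 121846) - (-16 - 212)² = √(365618/3) - 1*(-228)² = √1096854/3 - 1*51984 = √1096854/3 - 51984 = -51984 + √1096854/3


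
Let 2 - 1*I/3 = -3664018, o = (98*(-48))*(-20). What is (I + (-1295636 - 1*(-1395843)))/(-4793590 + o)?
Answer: -11092267/4699510 ≈ -2.3603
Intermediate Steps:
o = 94080 (o = -4704*(-20) = 94080)
I = 10992060 (I = 6 - 3*(-3664018) = 6 + 10992054 = 10992060)
(I + (-1295636 - 1*(-1395843)))/(-4793590 + o) = (10992060 + (-1295636 - 1*(-1395843)))/(-4793590 + 94080) = (10992060 + (-1295636 + 1395843))/(-4699510) = (10992060 + 100207)*(-1/4699510) = 11092267*(-1/4699510) = -11092267/4699510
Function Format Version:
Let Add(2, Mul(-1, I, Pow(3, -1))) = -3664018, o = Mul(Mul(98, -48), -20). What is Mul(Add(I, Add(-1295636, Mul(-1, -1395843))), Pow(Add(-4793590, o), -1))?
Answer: Rational(-11092267, 4699510) ≈ -2.3603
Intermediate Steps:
o = 94080 (o = Mul(-4704, -20) = 94080)
I = 10992060 (I = Add(6, Mul(-3, -3664018)) = Add(6, 10992054) = 10992060)
Mul(Add(I, Add(-1295636, Mul(-1, -1395843))), Pow(Add(-4793590, o), -1)) = Mul(Add(10992060, Add(-1295636, Mul(-1, -1395843))), Pow(Add(-4793590, 94080), -1)) = Mul(Add(10992060, Add(-1295636, 1395843)), Pow(-4699510, -1)) = Mul(Add(10992060, 100207), Rational(-1, 4699510)) = Mul(11092267, Rational(-1, 4699510)) = Rational(-11092267, 4699510)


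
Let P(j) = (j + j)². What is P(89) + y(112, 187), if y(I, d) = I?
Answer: 31796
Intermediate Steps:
P(j) = 4*j² (P(j) = (2*j)² = 4*j²)
P(89) + y(112, 187) = 4*89² + 112 = 4*7921 + 112 = 31684 + 112 = 31796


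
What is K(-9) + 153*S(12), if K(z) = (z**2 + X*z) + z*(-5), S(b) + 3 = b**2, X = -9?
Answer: 21780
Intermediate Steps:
S(b) = -3 + b**2
K(z) = z**2 - 14*z (K(z) = (z**2 - 9*z) + z*(-5) = (z**2 - 9*z) - 5*z = z**2 - 14*z)
K(-9) + 153*S(12) = -9*(-14 - 9) + 153*(-3 + 12**2) = -9*(-23) + 153*(-3 + 144) = 207 + 153*141 = 207 + 21573 = 21780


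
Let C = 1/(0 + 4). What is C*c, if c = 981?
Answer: 981/4 ≈ 245.25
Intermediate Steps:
C = ¼ (C = 1/4 = ¼ ≈ 0.25000)
C*c = (¼)*981 = 981/4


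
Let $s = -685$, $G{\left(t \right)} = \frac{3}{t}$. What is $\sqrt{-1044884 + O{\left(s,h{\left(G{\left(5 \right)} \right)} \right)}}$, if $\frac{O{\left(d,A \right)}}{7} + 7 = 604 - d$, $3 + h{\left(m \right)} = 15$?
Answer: $i \sqrt{1035910} \approx 1017.8 i$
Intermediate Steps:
$h{\left(m \right)} = 12$ ($h{\left(m \right)} = -3 + 15 = 12$)
$O{\left(d,A \right)} = 4179 - 7 d$ ($O{\left(d,A \right)} = -49 + 7 \left(604 - d\right) = -49 - \left(-4228 + 7 d\right) = 4179 - 7 d$)
$\sqrt{-1044884 + O{\left(s,h{\left(G{\left(5 \right)} \right)} \right)}} = \sqrt{-1044884 + \left(4179 - -4795\right)} = \sqrt{-1044884 + \left(4179 + 4795\right)} = \sqrt{-1044884 + 8974} = \sqrt{-1035910} = i \sqrt{1035910}$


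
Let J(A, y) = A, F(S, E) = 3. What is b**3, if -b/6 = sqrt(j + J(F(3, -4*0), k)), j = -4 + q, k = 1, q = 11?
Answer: -2160*sqrt(10) ≈ -6830.5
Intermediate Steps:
j = 7 (j = -4 + 11 = 7)
b = -6*sqrt(10) (b = -6*sqrt(7 + 3) = -6*sqrt(10) ≈ -18.974)
b**3 = (-6*sqrt(10))**3 = -2160*sqrt(10)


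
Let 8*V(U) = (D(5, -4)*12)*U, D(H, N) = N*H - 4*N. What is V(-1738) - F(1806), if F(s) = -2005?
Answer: 12433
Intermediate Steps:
D(H, N) = -4*N + H*N (D(H, N) = H*N - 4*N = -4*N + H*N)
V(U) = -6*U (V(U) = ((-4*(-4 + 5)*12)*U)/8 = ((-4*1*12)*U)/8 = ((-4*12)*U)/8 = (-48*U)/8 = -6*U)
V(-1738) - F(1806) = -6*(-1738) - 1*(-2005) = 10428 + 2005 = 12433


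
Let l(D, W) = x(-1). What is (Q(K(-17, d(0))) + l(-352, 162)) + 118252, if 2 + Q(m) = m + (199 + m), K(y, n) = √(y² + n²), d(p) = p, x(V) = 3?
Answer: 118486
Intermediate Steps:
K(y, n) = √(n² + y²)
l(D, W) = 3
Q(m) = 197 + 2*m (Q(m) = -2 + (m + (199 + m)) = -2 + (199 + 2*m) = 197 + 2*m)
(Q(K(-17, d(0))) + l(-352, 162)) + 118252 = ((197 + 2*√(0² + (-17)²)) + 3) + 118252 = ((197 + 2*√(0 + 289)) + 3) + 118252 = ((197 + 2*√289) + 3) + 118252 = ((197 + 2*17) + 3) + 118252 = ((197 + 34) + 3) + 118252 = (231 + 3) + 118252 = 234 + 118252 = 118486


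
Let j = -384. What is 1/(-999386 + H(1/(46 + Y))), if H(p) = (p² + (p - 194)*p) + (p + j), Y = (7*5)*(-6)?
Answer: -13448/13444891133 ≈ -1.0002e-6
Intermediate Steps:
Y = -210 (Y = 35*(-6) = -210)
H(p) = -384 + p + p² + p*(-194 + p) (H(p) = (p² + (p - 194)*p) + (p - 384) = (p² + (-194 + p)*p) + (-384 + p) = (p² + p*(-194 + p)) + (-384 + p) = -384 + p + p² + p*(-194 + p))
1/(-999386 + H(1/(46 + Y))) = 1/(-999386 + (-384 - 193/(46 - 210) + 2*(1/(46 - 210))²)) = 1/(-999386 + (-384 - 193/(-164) + 2*(1/(-164))²)) = 1/(-999386 + (-384 - 193*(-1/164) + 2*(-1/164)²)) = 1/(-999386 + (-384 + 193/164 + 2*(1/26896))) = 1/(-999386 + (-384 + 193/164 + 1/13448)) = 1/(-999386 - 5148205/13448) = 1/(-13444891133/13448) = -13448/13444891133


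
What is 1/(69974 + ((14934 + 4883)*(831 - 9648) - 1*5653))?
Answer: -1/174662168 ≈ -5.7253e-9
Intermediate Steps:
1/(69974 + ((14934 + 4883)*(831 - 9648) - 1*5653)) = 1/(69974 + (19817*(-8817) - 5653)) = 1/(69974 + (-174726489 - 5653)) = 1/(69974 - 174732142) = 1/(-174662168) = -1/174662168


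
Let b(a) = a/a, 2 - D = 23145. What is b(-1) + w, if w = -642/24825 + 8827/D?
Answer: 113512298/191508325 ≈ 0.59273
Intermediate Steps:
D = -23143 (D = 2 - 1*23145 = 2 - 23145 = -23143)
b(a) = 1
w = -77996027/191508325 (w = -642/24825 + 8827/(-23143) = -642*1/24825 + 8827*(-1/23143) = -214/8275 - 8827/23143 = -77996027/191508325 ≈ -0.40727)
b(-1) + w = 1 - 77996027/191508325 = 113512298/191508325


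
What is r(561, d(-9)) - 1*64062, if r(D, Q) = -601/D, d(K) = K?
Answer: -35939383/561 ≈ -64063.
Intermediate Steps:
r(561, d(-9)) - 1*64062 = -601/561 - 1*64062 = -601*1/561 - 64062 = -601/561 - 64062 = -35939383/561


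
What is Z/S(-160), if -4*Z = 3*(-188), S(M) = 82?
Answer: 141/82 ≈ 1.7195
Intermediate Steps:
Z = 141 (Z = -3*(-188)/4 = -¼*(-564) = 141)
Z/S(-160) = 141/82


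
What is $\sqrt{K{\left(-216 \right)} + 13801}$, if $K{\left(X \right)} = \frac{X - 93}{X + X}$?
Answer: $\frac{\sqrt{1987447}}{12} \approx 117.48$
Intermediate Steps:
$K{\left(X \right)} = \frac{-93 + X}{2 X}$
$\sqrt{K{\left(-216 \right)} + 13801} = \sqrt{\frac{-93 - 216}{2 \left(-216\right)} + 13801} = \sqrt{\frac{1}{2} \left(- \frac{1}{216}\right) \left(-309\right) + 13801} = \sqrt{\frac{103}{144} + 13801} = \sqrt{\frac{1987447}{144}} = \frac{\sqrt{1987447}}{12}$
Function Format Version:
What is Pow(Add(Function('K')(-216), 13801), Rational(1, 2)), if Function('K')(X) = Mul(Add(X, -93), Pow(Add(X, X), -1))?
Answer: Mul(Rational(1, 12), Pow(1987447, Rational(1, 2))) ≈ 117.48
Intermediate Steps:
Function('K')(X) = Mul(Rational(1, 2), Pow(X, -1), Add(-93, X)) (Function('K')(X) = Mul(Add(-93, X), Pow(Mul(2, X), -1)) = Mul(Add(-93, X), Mul(Rational(1, 2), Pow(X, -1))) = Mul(Rational(1, 2), Pow(X, -1), Add(-93, X)))
Pow(Add(Function('K')(-216), 13801), Rational(1, 2)) = Pow(Add(Mul(Rational(1, 2), Pow(-216, -1), Add(-93, -216)), 13801), Rational(1, 2)) = Pow(Add(Mul(Rational(1, 2), Rational(-1, 216), -309), 13801), Rational(1, 2)) = Pow(Add(Rational(103, 144), 13801), Rational(1, 2)) = Pow(Rational(1987447, 144), Rational(1, 2)) = Mul(Rational(1, 12), Pow(1987447, Rational(1, 2)))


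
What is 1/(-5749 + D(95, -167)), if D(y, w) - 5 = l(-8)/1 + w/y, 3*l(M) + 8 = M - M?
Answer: -285/1638301 ≈ -0.00017396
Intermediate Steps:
l(M) = -8/3 (l(M) = -8/3 + (M - M)/3 = -8/3 + (1/3)*0 = -8/3 + 0 = -8/3)
D(y, w) = 7/3 + w/y (D(y, w) = 5 + (-8/3/1 + w/y) = 5 + (-8/3*1 + w/y) = 5 + (-8/3 + w/y) = 7/3 + w/y)
1/(-5749 + D(95, -167)) = 1/(-5749 + (7/3 - 167/95)) = 1/(-5749 + 164/285) = 1/(-1638301/285) = -285/1638301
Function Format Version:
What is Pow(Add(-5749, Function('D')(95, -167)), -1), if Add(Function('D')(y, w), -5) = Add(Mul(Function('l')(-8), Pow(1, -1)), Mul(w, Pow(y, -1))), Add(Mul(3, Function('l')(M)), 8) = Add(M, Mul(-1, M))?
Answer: Rational(-285, 1638301) ≈ -0.00017396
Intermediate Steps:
Function('l')(M) = Rational(-8, 3) (Function('l')(M) = Add(Rational(-8, 3), Mul(Rational(1, 3), Add(M, Mul(-1, M)))) = Add(Rational(-8, 3), Mul(Rational(1, 3), 0)) = Add(Rational(-8, 3), 0) = Rational(-8, 3))
Function('D')(y, w) = Add(Rational(7, 3), Mul(w, Pow(y, -1))) (Function('D')(y, w) = Add(5, Add(Mul(Rational(-8, 3), Pow(1, -1)), Mul(w, Pow(y, -1)))) = Add(5, Add(Mul(Rational(-8, 3), 1), Mul(w, Pow(y, -1)))) = Add(5, Add(Rational(-8, 3), Mul(w, Pow(y, -1)))) = Add(Rational(7, 3), Mul(w, Pow(y, -1))))
Pow(Add(-5749, Function('D')(95, -167)), -1) = Pow(Add(-5749, Add(Rational(7, 3), Mul(-167, Pow(95, -1)))), -1) = Pow(Add(-5749, Add(Rational(7, 3), Mul(-167, Rational(1, 95)))), -1) = Pow(Add(-5749, Add(Rational(7, 3), Rational(-167, 95))), -1) = Pow(Add(-5749, Rational(164, 285)), -1) = Pow(Rational(-1638301, 285), -1) = Rational(-285, 1638301)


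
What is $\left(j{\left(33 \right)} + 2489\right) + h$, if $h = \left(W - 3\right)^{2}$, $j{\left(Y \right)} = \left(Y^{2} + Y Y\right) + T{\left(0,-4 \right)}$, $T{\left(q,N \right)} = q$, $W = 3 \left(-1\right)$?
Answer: $4703$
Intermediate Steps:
$W = -3$
$j{\left(Y \right)} = 2 Y^{2}$ ($j{\left(Y \right)} = \left(Y^{2} + Y Y\right) + 0 = \left(Y^{2} + Y^{2}\right) + 0 = 2 Y^{2} + 0 = 2 Y^{2}$)
$h = 36$ ($h = \left(-3 - 3\right)^{2} = \left(-6\right)^{2} = 36$)
$\left(j{\left(33 \right)} + 2489\right) + h = \left(2 \cdot 33^{2} + 2489\right) + 36 = \left(2 \cdot 1089 + 2489\right) + 36 = \left(2178 + 2489\right) + 36 = 4667 + 36 = 4703$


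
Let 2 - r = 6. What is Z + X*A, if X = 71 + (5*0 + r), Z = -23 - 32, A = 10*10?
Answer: 6645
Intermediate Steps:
r = -4 (r = 2 - 1*6 = 2 - 6 = -4)
A = 100
Z = -55
X = 67 (X = 71 + (5*0 - 4) = 71 + (0 - 4) = 71 - 4 = 67)
Z + X*A = -55 + 67*100 = -55 + 6700 = 6645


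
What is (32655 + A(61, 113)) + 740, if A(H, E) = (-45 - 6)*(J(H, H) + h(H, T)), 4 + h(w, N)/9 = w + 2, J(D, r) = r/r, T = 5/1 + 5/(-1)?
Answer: 6263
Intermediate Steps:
T = 0 (T = 5*1 + 5*(-1) = 5 - 5 = 0)
J(D, r) = 1
h(w, N) = -18 + 9*w (h(w, N) = -36 + 9*(w + 2) = -36 + 9*(2 + w) = -36 + (18 + 9*w) = -18 + 9*w)
A(H, E) = 867 - 459*H (A(H, E) = (-45 - 6)*(1 + (-18 + 9*H)) = -51*(-17 + 9*H) = 867 - 459*H)
(32655 + A(61, 113)) + 740 = (32655 + (867 - 459*61)) + 740 = (32655 + (867 - 27999)) + 740 = (32655 - 27132) + 740 = 5523 + 740 = 6263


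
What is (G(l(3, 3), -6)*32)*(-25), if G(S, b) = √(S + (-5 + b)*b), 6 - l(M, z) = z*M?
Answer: -2400*√7 ≈ -6349.8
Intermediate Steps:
l(M, z) = 6 - M*z (l(M, z) = 6 - z*M = 6 - M*z)
G(S, b) = √(S + b*(-5 + b))
(G(l(3, 3), -6)*32)*(-25) = (√((6 - 1*3*3) + (-6)² - 5*(-6))*32)*(-25) = (√((6 - 9) + 36 + 30)*32)*(-25) = (√(-3 + 36 + 30)*32)*(-25) = (√63*32)*(-25) = ((3*√7)*32)*(-25) = (96*√7)*(-25) = -2400*√7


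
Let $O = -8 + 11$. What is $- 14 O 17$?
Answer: $-714$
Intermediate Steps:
$O = 3$
$- 14 O 17 = \left(-14\right) 3 \cdot 17 = \left(-42\right) 17 = -714$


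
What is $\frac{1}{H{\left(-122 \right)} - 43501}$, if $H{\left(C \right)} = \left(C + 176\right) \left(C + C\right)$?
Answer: $- \frac{1}{56677} \approx -1.7644 \cdot 10^{-5}$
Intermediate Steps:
$H{\left(C \right)} = 2 C \left(176 + C\right)$ ($H{\left(C \right)} = \left(176 + C\right) 2 C = 2 C \left(176 + C\right)$)
$\frac{1}{H{\left(-122 \right)} - 43501} = \frac{1}{2 \left(-122\right) \left(176 - 122\right) - 43501} = \frac{1}{2 \left(-122\right) 54 - 43501} = \frac{1}{-13176 - 43501} = \frac{1}{-56677} = - \frac{1}{56677}$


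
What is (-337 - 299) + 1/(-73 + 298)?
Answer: -143099/225 ≈ -636.00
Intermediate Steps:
(-337 - 299) + 1/(-73 + 298) = -636 + 1/225 = -143099/225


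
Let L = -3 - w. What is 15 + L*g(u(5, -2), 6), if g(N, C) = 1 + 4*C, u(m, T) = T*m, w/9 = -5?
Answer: 1065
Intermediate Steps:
w = -45 (w = 9*(-5) = -45)
L = 42 (L = -3 - 1*(-45) = -3 + 45 = 42)
15 + L*g(u(5, -2), 6) = 15 + 42*(1 + 4*6) = 15 + 42*(1 + 24) = 15 + 42*25 = 15 + 1050 = 1065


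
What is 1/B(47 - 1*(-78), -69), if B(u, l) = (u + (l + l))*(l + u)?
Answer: -1/728 ≈ -0.0013736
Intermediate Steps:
B(u, l) = (l + u)*(u + 2*l) (B(u, l) = (u + 2*l)*(l + u) = (l + u)*(u + 2*l))
1/B(47 - 1*(-78), -69) = 1/((47 - 1*(-78))**2 + 2*(-69)**2 + 3*(-69)*(47 - 1*(-78))) = 1/((47 + 78)**2 + 2*4761 + 3*(-69)*(47 + 78)) = 1/(125**2 + 9522 + 3*(-69)*125) = 1/(15625 + 9522 - 25875) = 1/(-728) = -1/728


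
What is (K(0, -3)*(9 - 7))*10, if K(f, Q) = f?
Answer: 0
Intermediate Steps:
(K(0, -3)*(9 - 7))*10 = (0*(9 - 7))*10 = (0*2)*10 = 0*10 = 0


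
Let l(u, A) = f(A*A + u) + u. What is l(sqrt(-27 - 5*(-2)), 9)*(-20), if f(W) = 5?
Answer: -100 - 20*I*sqrt(17) ≈ -100.0 - 82.462*I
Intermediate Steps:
l(u, A) = 5 + u
l(sqrt(-27 - 5*(-2)), 9)*(-20) = (5 + sqrt(-27 - 5*(-2)))*(-20) = (5 + sqrt(-27 + 10))*(-20) = (5 + sqrt(-17))*(-20) = (5 + I*sqrt(17))*(-20) = -100 - 20*I*sqrt(17)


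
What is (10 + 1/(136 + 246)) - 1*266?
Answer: -97791/382 ≈ -256.00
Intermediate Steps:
(10 + 1/(136 + 246)) - 1*266 = (10 + 1/382) - 266 = 3821/382 - 266 = -97791/382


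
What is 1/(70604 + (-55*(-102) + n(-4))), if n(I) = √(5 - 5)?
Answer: 1/76214 ≈ 1.3121e-5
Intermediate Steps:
n(I) = 0 (n(I) = √0 = 0)
1/(70604 + (-55*(-102) + n(-4))) = 1/(70604 + (-55*(-102) + 0)) = 1/(70604 + (5610 + 0)) = 1/(70604 + 5610) = 1/76214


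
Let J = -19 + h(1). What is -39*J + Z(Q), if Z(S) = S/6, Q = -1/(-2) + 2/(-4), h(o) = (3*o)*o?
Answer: 624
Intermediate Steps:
h(o) = 3*o²
Q = 0 (Q = -1*(-½) + 2*(-¼) = ½ - ½ = 0)
J = -16 (J = -19 + 3*1² = -19 + 3*1 = -19 + 3 = -16)
Z(S) = S/6 (Z(S) = S*(⅙) = S/6)
-39*J + Z(Q) = -39*(-16) + (⅙)*0 = 624 + 0 = 624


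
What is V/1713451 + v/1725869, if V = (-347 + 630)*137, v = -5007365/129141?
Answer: 8632717995351244/381894727412463579 ≈ 0.022605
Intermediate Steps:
v = -5007365/129141 (v = -5007365*1/129141 = -5007365/129141 ≈ -38.774)
V = 38771 (V = 283*137 = 38771)
V/1713451 + v/1725869 = 38771/1713451 - 5007365/129141/1725869 = 38771*(1/1713451) - 5007365/129141*1/1725869 = 38771/1713451 - 5007365/222880448529 = 8632717995351244/381894727412463579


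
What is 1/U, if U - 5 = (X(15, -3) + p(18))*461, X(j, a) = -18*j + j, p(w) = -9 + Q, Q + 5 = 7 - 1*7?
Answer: -1/124004 ≈ -8.0642e-6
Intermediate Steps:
Q = -5 (Q = -5 + (7 - 1*7) = -5 + (7 - 7) = -5 + 0 = -5)
p(w) = -14 (p(w) = -9 - 5 = -14)
X(j, a) = -17*j
U = -124004 (U = 5 + (-17*15 - 14)*461 = 5 + (-255 - 14)*461 = 5 - 269*461 = 5 - 124009 = -124004)
1/U = 1/(-124004) = -1/124004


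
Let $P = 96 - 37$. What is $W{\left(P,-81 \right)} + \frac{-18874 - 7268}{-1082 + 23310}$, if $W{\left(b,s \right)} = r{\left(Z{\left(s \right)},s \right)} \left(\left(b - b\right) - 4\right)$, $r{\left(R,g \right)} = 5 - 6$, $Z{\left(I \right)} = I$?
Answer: $\frac{31385}{11114} \approx 2.8239$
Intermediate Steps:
$r{\left(R,g \right)} = -1$ ($r{\left(R,g \right)} = 5 - 6 = -1$)
$P = 59$ ($P = 96 - 37 = 59$)
$W{\left(b,s \right)} = 4$ ($W{\left(b,s \right)} = - (\left(b - b\right) - 4) = - (0 - 4) = \left(-1\right) \left(-4\right) = 4$)
$W{\left(P,-81 \right)} + \frac{-18874 - 7268}{-1082 + 23310} = 4 + \frac{-18874 - 7268}{-1082 + 23310} = 4 + \frac{-18874 - 7268}{22228} = 4 - \frac{13071}{11114} = \frac{31385}{11114}$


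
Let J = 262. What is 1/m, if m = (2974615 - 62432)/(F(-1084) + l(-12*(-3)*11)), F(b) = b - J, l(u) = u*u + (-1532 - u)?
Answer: 153542/2912183 ≈ 0.052724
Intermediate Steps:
l(u) = -1532 + u**2 - u (l(u) = u**2 + (-1532 - u) = -1532 + u**2 - u)
F(b) = -262 + b (F(b) = b - 1*262 = b - 262 = -262 + b)
m = 2912183/153542 (m = (2974615 - 62432)/((-262 - 1084) + (-1532 + (-12*(-3)*11)**2 - (-12*(-3))*11)) = 2912183/(-1346 + (-1532 + (36*11)**2 - 36*11)) = 2912183/(-1346 + (-1532 + 396**2 - 1*396)) = 2912183/(-1346 + (-1532 + 156816 - 396)) = 2912183/(-1346 + 154888) = 2912183/153542 ≈ 18.967)
1/m = 1/(2912183/153542) = 153542/2912183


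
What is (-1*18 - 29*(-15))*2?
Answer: 834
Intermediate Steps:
(-1*18 - 29*(-15))*2 = (-18 + 435)*2 = 417*2 = 834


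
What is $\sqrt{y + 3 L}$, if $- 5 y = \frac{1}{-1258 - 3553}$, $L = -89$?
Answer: $\frac{2 i \sqrt{38624415905}}{24055} \approx 16.34 i$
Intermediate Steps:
$y = \frac{1}{24055}$ ($y = - \frac{1}{5 \left(-1258 - 3553\right)} = - \frac{1}{5 \left(-4811\right)} = \left(- \frac{1}{5}\right) \left(- \frac{1}{4811}\right) = \frac{1}{24055} \approx 4.1571 \cdot 10^{-5}$)
$\sqrt{y + 3 L} = \sqrt{\frac{1}{24055} + 3 \left(-89\right)} = \sqrt{\frac{1}{24055} - 267} = \sqrt{- \frac{6422684}{24055}} = \frac{2 i \sqrt{38624415905}}{24055}$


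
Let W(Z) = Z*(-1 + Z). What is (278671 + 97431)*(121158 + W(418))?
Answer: 111124601328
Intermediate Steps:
(278671 + 97431)*(121158 + W(418)) = (278671 + 97431)*(121158 + 418*(-1 + 418)) = 376102*(121158 + 418*417) = 376102*(121158 + 174306) = 376102*295464 = 111124601328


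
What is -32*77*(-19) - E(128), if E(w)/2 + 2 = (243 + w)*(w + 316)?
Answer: -282628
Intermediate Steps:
E(w) = -4 + 2*(243 + w)*(316 + w) (E(w) = -4 + 2*((243 + w)*(w + 316)) = -4 + 2*((243 + w)*(316 + w)) = -4 + 2*(243 + w)*(316 + w))
-32*77*(-19) - E(128) = -32*77*(-19) - (153572 + 2*128² + 1118*128) = -2464*(-19) - (153572 + 2*16384 + 143104) = 46816 - (153572 + 32768 + 143104) = 46816 - 1*329444 = 46816 - 329444 = -282628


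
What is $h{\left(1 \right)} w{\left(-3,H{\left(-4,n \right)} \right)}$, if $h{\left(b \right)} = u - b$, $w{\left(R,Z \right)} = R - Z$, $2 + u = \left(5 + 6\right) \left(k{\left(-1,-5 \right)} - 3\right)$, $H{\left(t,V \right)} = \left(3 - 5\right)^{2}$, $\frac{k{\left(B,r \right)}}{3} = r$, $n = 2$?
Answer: $1407$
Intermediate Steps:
$k{\left(B,r \right)} = 3 r$
$H{\left(t,V \right)} = 4$ ($H{\left(t,V \right)} = \left(-2\right)^{2} = 4$)
$u = -200$ ($u = -2 + \left(5 + 6\right) \left(3 \left(-5\right) - 3\right) = -2 + 11 \left(-15 - 3\right) = -2 + 11 \left(-18\right) = -2 - 198 = -200$)
$h{\left(b \right)} = -200 - b$
$h{\left(1 \right)} w{\left(-3,H{\left(-4,n \right)} \right)} = \left(-200 - 1\right) \left(-3 - 4\right) = \left(-201\right) \left(-7\right) = 1407$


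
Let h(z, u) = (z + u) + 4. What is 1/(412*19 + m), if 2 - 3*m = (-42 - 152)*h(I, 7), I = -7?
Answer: 3/24262 ≈ 0.00012365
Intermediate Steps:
h(z, u) = 4 + u + z (h(z, u) = (u + z) + 4 = 4 + u + z)
m = 778/3 (m = 2/3 - (-42 - 152)*(4 + 7 - 7)/3 = 2/3 - (-194)*4/3 = 2/3 - 1/3*(-776) = 2/3 + 776/3 = 778/3 ≈ 259.33)
1/(412*19 + m) = 1/(412*19 + 778/3) = 1/(7828 + 778/3) = 1/(24262/3) = 3/24262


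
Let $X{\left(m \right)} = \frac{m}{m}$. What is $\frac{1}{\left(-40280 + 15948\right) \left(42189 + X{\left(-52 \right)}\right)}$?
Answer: $- \frac{1}{1026567080} \approx -9.7412 \cdot 10^{-10}$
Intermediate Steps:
$X{\left(m \right)} = 1$
$\frac{1}{\left(-40280 + 15948\right) \left(42189 + X{\left(-52 \right)}\right)} = \frac{1}{\left(-40280 + 15948\right) \left(42189 + 1\right)} = \frac{1}{\left(-24332\right) 42190} = \frac{1}{-1026567080} = - \frac{1}{1026567080}$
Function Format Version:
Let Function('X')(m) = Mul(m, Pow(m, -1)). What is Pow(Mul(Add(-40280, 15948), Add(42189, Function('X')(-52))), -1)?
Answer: Rational(-1, 1026567080) ≈ -9.7412e-10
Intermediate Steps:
Function('X')(m) = 1
Pow(Mul(Add(-40280, 15948), Add(42189, Function('X')(-52))), -1) = Pow(Mul(Add(-40280, 15948), Add(42189, 1)), -1) = Pow(Mul(-24332, 42190), -1) = Pow(-1026567080, -1) = Rational(-1, 1026567080)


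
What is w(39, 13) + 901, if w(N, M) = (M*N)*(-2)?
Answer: -113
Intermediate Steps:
w(N, M) = -2*M*N
w(39, 13) + 901 = -2*13*39 + 901 = -1014 + 901 = -113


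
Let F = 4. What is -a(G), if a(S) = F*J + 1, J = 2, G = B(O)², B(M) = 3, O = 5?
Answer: -9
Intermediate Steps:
G = 9 (G = 3² = 9)
a(S) = 9 (a(S) = 4*2 + 1 = 8 + 1 = 9)
-a(G) = -1*9 = -9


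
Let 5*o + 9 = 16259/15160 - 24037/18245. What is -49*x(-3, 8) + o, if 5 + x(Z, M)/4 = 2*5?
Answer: -271573736653/276594200 ≈ -981.85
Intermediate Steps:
o = -511420653/276594200 (o = -9/5 + (16259/15160 - 24037/18245)/5 = -9/5 + (⅕)*(-13551093/55318840) = -9/5 - 13551093/276594200 = -511420653/276594200 ≈ -1.8490)
x(Z, M) = 20 (x(Z, M) = -20 + 4*(2*5) = -20 + 4*10 = -20 + 40 = 20)
-49*x(-3, 8) + o = -49*20 - 511420653/276594200 = -980 - 511420653/276594200 = -271573736653/276594200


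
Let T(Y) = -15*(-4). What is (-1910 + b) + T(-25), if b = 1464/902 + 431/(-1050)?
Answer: -875493281/473550 ≈ -1848.8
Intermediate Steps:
T(Y) = 60
b = 574219/473550 (b = 1464*(1/902) + 431*(-1/1050) = 732/451 - 431/1050 = 574219/473550 ≈ 1.2126)
(-1910 + b) + T(-25) = (-1910 + 574219/473550) + 60 = -903906281/473550 + 60 = -875493281/473550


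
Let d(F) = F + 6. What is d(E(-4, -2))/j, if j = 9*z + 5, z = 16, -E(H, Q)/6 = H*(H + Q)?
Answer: -138/149 ≈ -0.92617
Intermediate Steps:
E(H, Q) = -6*H*(H + Q)
d(F) = 6 + F
j = 149 (j = 9*16 + 5 = 144 + 5 = 149)
d(E(-4, -2))/j = (6 - 6*(-4)*(-4 - 2))/149 = (6 - 6*(-4)*(-6))*(1/149) = (6 - 144)*(1/149) = -138*1/149 = -138/149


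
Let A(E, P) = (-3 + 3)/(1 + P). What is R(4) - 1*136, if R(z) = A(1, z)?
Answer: -136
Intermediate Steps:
A(E, P) = 0 (A(E, P) = 0/(1 + P) = 0)
R(z) = 0
R(4) - 1*136 = 0 - 1*136 = 0 - 136 = -136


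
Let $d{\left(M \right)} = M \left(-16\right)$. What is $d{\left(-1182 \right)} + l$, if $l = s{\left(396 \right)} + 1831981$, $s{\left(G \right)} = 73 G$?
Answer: $1879801$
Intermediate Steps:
$d{\left(M \right)} = - 16 M$
$l = 1860889$ ($l = 73 \cdot 396 + 1831981 = 28908 + 1831981 = 1860889$)
$d{\left(-1182 \right)} + l = \left(-16\right) \left(-1182\right) + 1860889 = 18912 + 1860889 = 1879801$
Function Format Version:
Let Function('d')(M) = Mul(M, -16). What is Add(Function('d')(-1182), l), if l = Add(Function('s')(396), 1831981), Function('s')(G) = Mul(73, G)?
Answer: 1879801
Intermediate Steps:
Function('d')(M) = Mul(-16, M)
l = 1860889 (l = Add(Mul(73, 396), 1831981) = Add(28908, 1831981) = 1860889)
Add(Function('d')(-1182), l) = Add(Mul(-16, -1182), 1860889) = Add(18912, 1860889) = 1879801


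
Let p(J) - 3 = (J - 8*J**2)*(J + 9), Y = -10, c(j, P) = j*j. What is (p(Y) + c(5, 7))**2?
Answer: 702244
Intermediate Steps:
c(j, P) = j**2
p(J) = 3 + (9 + J)*(J - 8*J**2) (p(J) = 3 + (J - 8*J**2)*(J + 9) = 3 + (J - 8*J**2)*(9 + J) = 3 + (9 + J)*(J - 8*J**2))
(p(Y) + c(5, 7))**2 = ((3 - 71*(-10)**2 - 8*(-10)**3 + 9*(-10)) + 5**2)**2 = ((3 - 71*100 - 8*(-1000) - 90) + 25)**2 = ((3 - 7100 + 8000 - 90) + 25)**2 = (813 + 25)**2 = 838**2 = 702244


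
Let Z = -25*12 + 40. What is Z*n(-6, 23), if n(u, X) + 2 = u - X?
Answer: 8060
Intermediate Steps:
n(u, X) = -2 + u - X (n(u, X) = -2 + (u - X) = -2 + u - X)
Z = -260 (Z = -300 + 40 = -260)
Z*n(-6, 23) = -260*(-2 - 6 - 1*23) = -260*(-2 - 6 - 23) = -260*(-31) = 8060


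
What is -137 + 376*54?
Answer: 20167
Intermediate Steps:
-137 + 376*54 = -137 + 20304 = 20167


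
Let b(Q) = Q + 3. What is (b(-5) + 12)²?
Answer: 100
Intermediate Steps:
b(Q) = 3 + Q
(b(-5) + 12)² = ((3 - 5) + 12)² = (-2 + 12)² = 10² = 100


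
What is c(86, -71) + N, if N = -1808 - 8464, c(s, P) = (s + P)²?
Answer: -10047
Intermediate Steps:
c(s, P) = (P + s)²
N = -10272
c(86, -71) + N = (-71 + 86)² - 10272 = 15² - 10272 = 225 - 10272 = -10047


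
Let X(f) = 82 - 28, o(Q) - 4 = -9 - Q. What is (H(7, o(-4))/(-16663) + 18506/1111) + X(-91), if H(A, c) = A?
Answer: 1308037723/18512593 ≈ 70.657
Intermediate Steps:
o(Q) = -5 - Q (o(Q) = 4 + (-9 - Q) = -5 - Q)
X(f) = 54
(H(7, o(-4))/(-16663) + 18506/1111) + X(-91) = (7/(-16663) + 18506/1111) + 54 = (7*(-1/16663) + 18506*(1/1111)) + 54 = (-7/16663 + 18506/1111) + 54 = 308357701/18512593 + 54 = 1308037723/18512593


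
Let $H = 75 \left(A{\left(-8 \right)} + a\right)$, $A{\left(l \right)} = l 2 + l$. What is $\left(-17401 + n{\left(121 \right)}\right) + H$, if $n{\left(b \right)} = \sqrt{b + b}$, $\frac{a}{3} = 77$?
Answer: $-1876 + 11 \sqrt{2} \approx -1860.4$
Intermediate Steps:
$a = 231$ ($a = 3 \cdot 77 = 231$)
$A{\left(l \right)} = 3 l$ ($A{\left(l \right)} = 2 l + l = 3 l$)
$H = 15525$ ($H = 75 \left(3 \left(-8\right) + 231\right) = 75 \left(-24 + 231\right) = 75 \cdot 207 = 15525$)
$n{\left(b \right)} = \sqrt{2} \sqrt{b}$ ($n{\left(b \right)} = \sqrt{2 b} = \sqrt{2} \sqrt{b}$)
$\left(-17401 + n{\left(121 \right)}\right) + H = \left(-17401 + \sqrt{2} \sqrt{121}\right) + 15525 = \left(-17401 + \sqrt{2} \cdot 11\right) + 15525 = \left(-17401 + 11 \sqrt{2}\right) + 15525 = -1876 + 11 \sqrt{2}$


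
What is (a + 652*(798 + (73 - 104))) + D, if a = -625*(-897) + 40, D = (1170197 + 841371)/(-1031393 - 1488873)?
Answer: 1336683813833/1260133 ≈ 1.0607e+6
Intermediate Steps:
D = -1005784/1260133 (D = 2011568/(-2520266) = 2011568*(-1/2520266) = -1005784/1260133 ≈ -0.79816)
a = 560665 (a = 560625 + 40 = 560665)
(a + 652*(798 + (73 - 104))) + D = (560665 + 652*(798 + (73 - 104))) - 1005784/1260133 = (560665 + 652*(798 - 31)) - 1005784/1260133 = (560665 + 652*767) - 1005784/1260133 = (560665 + 500084) - 1005784/1260133 = 1060749 - 1005784/1260133 = 1336683813833/1260133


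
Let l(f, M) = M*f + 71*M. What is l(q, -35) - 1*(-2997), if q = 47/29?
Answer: 13203/29 ≈ 455.28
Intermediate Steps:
q = 47/29 (q = 47*(1/29) = 47/29 ≈ 1.6207)
l(f, M) = 71*M + M*f
l(q, -35) - 1*(-2997) = -35*(71 + 47/29) - 1*(-2997) = -35*2106/29 + 2997 = -73710/29 + 2997 = 13203/29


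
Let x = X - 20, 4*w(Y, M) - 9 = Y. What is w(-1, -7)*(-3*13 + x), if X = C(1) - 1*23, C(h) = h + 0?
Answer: -162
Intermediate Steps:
w(Y, M) = 9/4 + Y/4
C(h) = h
X = -22 (X = 1 - 1*23 = 1 - 23 = -22)
x = -42 (x = -22 - 20 = -42)
w(-1, -7)*(-3*13 + x) = (9/4 + (¼)*(-1))*(-3*13 - 42) = (9/4 - ¼)*(-39 - 42) = 2*(-81) = -162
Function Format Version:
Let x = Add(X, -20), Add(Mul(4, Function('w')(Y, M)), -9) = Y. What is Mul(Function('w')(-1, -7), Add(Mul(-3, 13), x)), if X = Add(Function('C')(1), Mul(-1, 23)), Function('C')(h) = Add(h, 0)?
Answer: -162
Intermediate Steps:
Function('w')(Y, M) = Add(Rational(9, 4), Mul(Rational(1, 4), Y))
Function('C')(h) = h
X = -22 (X = Add(1, Mul(-1, 23)) = Add(1, -23) = -22)
x = -42 (x = Add(-22, -20) = -42)
Mul(Function('w')(-1, -7), Add(Mul(-3, 13), x)) = Mul(Add(Rational(9, 4), Mul(Rational(1, 4), -1)), Add(Mul(-3, 13), -42)) = Mul(Add(Rational(9, 4), Rational(-1, 4)), Add(-39, -42)) = Mul(2, -81) = -162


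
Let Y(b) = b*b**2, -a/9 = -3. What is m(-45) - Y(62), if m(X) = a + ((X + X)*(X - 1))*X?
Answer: -424601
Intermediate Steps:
a = 27 (a = -9*(-3) = 27)
Y(b) = b**3
m(X) = 27 + 2*X**2*(-1 + X) (m(X) = 27 + ((X + X)*(X - 1))*X = 27 + ((2*X)*(-1 + X))*X = 27 + (2*X*(-1 + X))*X = 27 + 2*X**2*(-1 + X))
m(-45) - Y(62) = (27 - 2*(-45)**2 + 2*(-45)**3) - 1*62**3 = (27 - 2*2025 + 2*(-91125)) - 1*238328 = (27 - 4050 - 182250) - 238328 = -186273 - 238328 = -424601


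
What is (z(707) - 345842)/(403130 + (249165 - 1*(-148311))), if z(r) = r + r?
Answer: -172214/400303 ≈ -0.43021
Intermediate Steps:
z(r) = 2*r
(z(707) - 345842)/(403130 + (249165 - 1*(-148311))) = (2*707 - 345842)/(403130 + (249165 - 1*(-148311))) = (1414 - 345842)/(403130 + (249165 + 148311)) = -344428/(403130 + 397476) = -344428/800606 = -344428*1/800606 = -172214/400303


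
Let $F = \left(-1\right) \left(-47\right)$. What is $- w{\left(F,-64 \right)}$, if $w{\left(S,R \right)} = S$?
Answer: $-47$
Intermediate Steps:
$F = 47$
$- w{\left(F,-64 \right)} = \left(-1\right) 47 = -47$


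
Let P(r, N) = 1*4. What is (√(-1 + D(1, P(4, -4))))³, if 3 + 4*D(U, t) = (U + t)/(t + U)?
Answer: -3*I*√6/4 ≈ -1.8371*I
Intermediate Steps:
P(r, N) = 4
D(U, t) = -½ (D(U, t) = -¾ + ((U + t)/(t + U))/4 = -¾ + ((U + t)/(U + t))/4 = -¾ + (¼)*1 = -¾ + ¼ = -½)
(√(-1 + D(1, P(4, -4))))³ = (√(-1 - ½))³ = (√(-3/2))³ = (I*√6/2)³ = -3*I*√6/4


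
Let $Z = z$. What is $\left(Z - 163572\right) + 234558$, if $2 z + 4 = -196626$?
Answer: $-27329$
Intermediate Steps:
$z = -98315$ ($z = -2 + \frac{1}{2} \left(-196626\right) = -2 - 98313 = -98315$)
$Z = -98315$
$\left(Z - 163572\right) + 234558 = \left(-98315 - 163572\right) + 234558 = -261887 + 234558 = -27329$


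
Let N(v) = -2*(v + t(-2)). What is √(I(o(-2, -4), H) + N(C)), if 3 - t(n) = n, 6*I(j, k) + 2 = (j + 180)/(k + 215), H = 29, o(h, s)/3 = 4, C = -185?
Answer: √12049269/183 ≈ 18.968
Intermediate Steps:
o(h, s) = 12 (o(h, s) = 3*4 = 12)
I(j, k) = -⅓ + (180 + j)/(6*(215 + k)) (I(j, k) = -⅓ + ((j + 180)/(k + 215))/6 = -⅓ + ((180 + j)/(215 + k))/6 = -⅓ + (180 + j)/(6*(215 + k)))
t(n) = 3 - n
N(v) = -10 - 2*v (N(v) = -2*(v + (3 - 1*(-2))) = -2*(v + (3 + 2)) = -2*(v + 5) = -2*(5 + v) = -10 - 2*v)
√(I(o(-2, -4), H) + N(C)) = √((-250 + 12 - 2*29)/(6*(215 + 29)) + (-10 - 2*(-185))) = √((⅙)*(-250 + 12 - 58)/244 + (-10 + 370)) = √((⅙)*(1/244)*(-296) + 360) = √(-37/183 + 360) = √(65843/183) = √12049269/183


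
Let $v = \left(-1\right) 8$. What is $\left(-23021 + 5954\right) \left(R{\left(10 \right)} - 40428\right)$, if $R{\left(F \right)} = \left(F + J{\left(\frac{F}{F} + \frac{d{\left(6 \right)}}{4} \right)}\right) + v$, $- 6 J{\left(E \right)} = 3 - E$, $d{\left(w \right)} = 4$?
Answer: $\frac{1379906773}{2} \approx 6.8995 \cdot 10^{8}$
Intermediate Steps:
$J{\left(E \right)} = - \frac{1}{2} + \frac{E}{6}$ ($J{\left(E \right)} = - \frac{3 - E}{6} = - \frac{1}{2} + \frac{E}{6}$)
$v = -8$
$R{\left(F \right)} = - \frac{49}{6} + F$ ($R{\left(F \right)} = \left(F + \left(- \frac{1}{2} + \frac{\frac{F}{F} + \frac{4}{4}}{6}\right)\right) - 8 = \left(F - \left(\frac{1}{2} - \frac{1 + 4 \cdot \frac{1}{4}}{6}\right)\right) - 8 = \left(F - \left(\frac{1}{2} - \frac{1 + 1}{6}\right)\right) - 8 = \left(F + \left(- \frac{1}{2} + \frac{1}{6} \cdot 2\right)\right) - 8 = \left(F + \left(- \frac{1}{2} + \frac{1}{3}\right)\right) - 8 = \left(F - \frac{1}{6}\right) - 8 = \left(- \frac{1}{6} + F\right) - 8 = - \frac{49}{6} + F$)
$\left(-23021 + 5954\right) \left(R{\left(10 \right)} - 40428\right) = \left(-23021 + 5954\right) \left(\left(- \frac{49}{6} + 10\right) - 40428\right) = - 17067 \left(\frac{11}{6} - 40428\right) = \left(-17067\right) \left(- \frac{242557}{6}\right) = \frac{1379906773}{2}$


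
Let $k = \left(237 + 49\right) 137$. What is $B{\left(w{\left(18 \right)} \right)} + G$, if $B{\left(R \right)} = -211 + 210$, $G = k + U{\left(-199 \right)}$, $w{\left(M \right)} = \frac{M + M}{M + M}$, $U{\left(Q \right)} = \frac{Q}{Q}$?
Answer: $39182$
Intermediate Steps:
$U{\left(Q \right)} = 1$
$w{\left(M \right)} = 1$ ($w{\left(M \right)} = \frac{2 M}{2 M} = 2 M \frac{1}{2 M} = 1$)
$k = 39182$ ($k = 286 \cdot 137 = 39182$)
$G = 39183$ ($G = 39182 + 1 = 39183$)
$B{\left(R \right)} = -1$
$B{\left(w{\left(18 \right)} \right)} + G = -1 + 39183 = 39182$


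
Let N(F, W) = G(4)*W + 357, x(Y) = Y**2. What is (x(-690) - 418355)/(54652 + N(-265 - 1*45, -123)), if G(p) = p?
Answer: 57745/54517 ≈ 1.0592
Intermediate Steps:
N(F, W) = 357 + 4*W (N(F, W) = 4*W + 357 = 357 + 4*W)
(x(-690) - 418355)/(54652 + N(-265 - 1*45, -123)) = ((-690)**2 - 418355)/(54652 + (357 + 4*(-123))) = (476100 - 418355)/(54652 + (357 - 492)) = 57745/(54652 - 135) = 57745/54517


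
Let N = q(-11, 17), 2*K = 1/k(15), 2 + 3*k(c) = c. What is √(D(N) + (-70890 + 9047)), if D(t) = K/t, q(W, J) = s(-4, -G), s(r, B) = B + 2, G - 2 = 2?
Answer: I*√41805907/26 ≈ 248.68*I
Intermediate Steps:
G = 4 (G = 2 + 2 = 4)
k(c) = -⅔ + c/3
s(r, B) = 2 + B
K = 3/26 (K = 1/(2*(-⅔ + (⅓)*15)) = 1/(2*(-⅔ + 5)) = 1/(2*(13/3)) = (½)*(3/13) = 3/26 ≈ 0.11538)
q(W, J) = -2 (q(W, J) = 2 - 1*4 = 2 - 4 = -2)
N = -2
D(t) = 3/(26*t)
√(D(N) + (-70890 + 9047)) = √((3/26)/(-2) + (-70890 + 9047)) = √((3/26)*(-½) - 61843) = √(-3/52 - 61843) = √(-3215839/52) = I*√41805907/26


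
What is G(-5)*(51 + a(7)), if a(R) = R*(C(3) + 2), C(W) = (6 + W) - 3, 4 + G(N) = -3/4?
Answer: -2033/4 ≈ -508.25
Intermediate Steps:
G(N) = -19/4 (G(N) = -4 - 3/4 = -4 - 3*¼ = -4 - ¾ = -19/4)
C(W) = 3 + W
a(R) = 8*R (a(R) = R*((3 + 3) + 2) = R*(6 + 2) = R*8 = 8*R)
G(-5)*(51 + a(7)) = -19*(51 + 8*7)/4 = -19*(51 + 56)/4 = -19/4*107 = -2033/4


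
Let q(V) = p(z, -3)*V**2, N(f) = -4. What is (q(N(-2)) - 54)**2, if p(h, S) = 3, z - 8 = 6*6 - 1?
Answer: 36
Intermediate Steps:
z = 43 (z = 8 + (6*6 - 1) = 8 + (36 - 1) = 8 + 35 = 43)
q(V) = 3*V**2
(q(N(-2)) - 54)**2 = (3*(-4)**2 - 54)**2 = (3*16 - 54)**2 = (48 - 54)**2 = (-6)**2 = 36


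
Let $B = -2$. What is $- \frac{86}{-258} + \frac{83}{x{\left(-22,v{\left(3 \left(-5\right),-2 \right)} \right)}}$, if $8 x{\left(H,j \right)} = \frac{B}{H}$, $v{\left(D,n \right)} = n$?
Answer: $\frac{21913}{3} \approx 7304.3$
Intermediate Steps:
$x{\left(H,j \right)} = - \frac{1}{4 H}$ ($x{\left(H,j \right)} = \frac{\left(-2\right) \frac{1}{H}}{8} = - \frac{1}{4 H}$)
$- \frac{86}{-258} + \frac{83}{x{\left(-22,v{\left(3 \left(-5\right),-2 \right)} \right)}} = - \frac{86}{-258} + \frac{83}{\left(- \frac{1}{4}\right) \frac{1}{-22}} = \left(-86\right) \left(- \frac{1}{258}\right) + \frac{83}{\left(- \frac{1}{4}\right) \left(- \frac{1}{22}\right)} = \frac{1}{3} + 83 \frac{1}{\frac{1}{88}} = \frac{1}{3} + 83 \cdot 88 = \frac{1}{3} + 7304 = \frac{21913}{3}$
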